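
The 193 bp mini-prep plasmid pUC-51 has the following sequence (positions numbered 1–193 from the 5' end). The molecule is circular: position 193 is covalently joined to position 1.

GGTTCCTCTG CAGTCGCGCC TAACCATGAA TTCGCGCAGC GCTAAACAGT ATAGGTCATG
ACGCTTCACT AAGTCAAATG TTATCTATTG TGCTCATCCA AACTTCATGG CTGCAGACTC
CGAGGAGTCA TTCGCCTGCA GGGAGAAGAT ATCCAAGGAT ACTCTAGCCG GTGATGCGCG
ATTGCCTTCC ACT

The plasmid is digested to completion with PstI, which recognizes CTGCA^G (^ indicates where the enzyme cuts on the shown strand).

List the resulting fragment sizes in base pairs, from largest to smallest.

103, 65, 25 bp

PstI sites (CTGCAG) start at positions 8, 111, 136.
PstI cuts after base 5 of each site (before the last base), so after positions 12, 115, 140.
Circular molecule, 3 cuts → 3 fragments:
  13–115 → 103 bp
  116–140 → 25 bp
  141–193 then 1–12 → 53 + 12 = 65 bp
Sorted largest to smallest: 103, 65, 25 bp.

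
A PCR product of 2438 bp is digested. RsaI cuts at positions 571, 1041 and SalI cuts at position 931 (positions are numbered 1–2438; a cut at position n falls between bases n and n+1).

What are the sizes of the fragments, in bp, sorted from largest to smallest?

1397, 571, 360, 110 bp

Combined cut positions (sorted): 571, 931, 1041.
Linear molecule, 3 cuts → 4 fragments:
  571 − 0 = 571 bp
  931 − 571 = 360 bp
  1041 − 931 = 110 bp
  2438 − 1041 = 1397 bp
Sorted largest to smallest: 1397, 571, 360, 110 bp.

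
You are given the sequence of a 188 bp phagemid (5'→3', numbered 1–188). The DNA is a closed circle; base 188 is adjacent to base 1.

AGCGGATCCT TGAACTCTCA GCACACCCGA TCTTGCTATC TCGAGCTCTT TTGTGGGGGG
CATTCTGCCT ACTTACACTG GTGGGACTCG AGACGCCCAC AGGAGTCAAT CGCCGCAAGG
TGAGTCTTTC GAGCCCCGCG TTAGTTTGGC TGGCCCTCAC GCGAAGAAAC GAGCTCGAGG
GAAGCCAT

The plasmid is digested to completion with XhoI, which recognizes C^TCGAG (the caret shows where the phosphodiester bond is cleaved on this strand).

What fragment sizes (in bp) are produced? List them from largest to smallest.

87, 54, 47 bp

XhoI sites (CTCGAG) start at positions 40, 87, 174.
XhoI cuts after the first base of each site, so after positions 40, 87, 174.
Circular molecule, 3 cuts → 3 fragments:
  41–87 → 47 bp
  88–174 → 87 bp
  175–188 then 1–40 → 14 + 40 = 54 bp
Sorted largest to smallest: 87, 54, 47 bp.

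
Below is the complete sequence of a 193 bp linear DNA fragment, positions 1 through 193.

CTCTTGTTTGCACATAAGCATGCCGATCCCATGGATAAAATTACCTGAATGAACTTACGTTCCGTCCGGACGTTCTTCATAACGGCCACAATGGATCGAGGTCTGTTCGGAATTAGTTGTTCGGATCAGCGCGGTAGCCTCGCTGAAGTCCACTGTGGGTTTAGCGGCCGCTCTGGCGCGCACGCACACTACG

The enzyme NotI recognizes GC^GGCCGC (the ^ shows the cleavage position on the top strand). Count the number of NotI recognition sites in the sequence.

GCGGCCGC occurs starting at position 164.
NotI cuts at 1 site.

1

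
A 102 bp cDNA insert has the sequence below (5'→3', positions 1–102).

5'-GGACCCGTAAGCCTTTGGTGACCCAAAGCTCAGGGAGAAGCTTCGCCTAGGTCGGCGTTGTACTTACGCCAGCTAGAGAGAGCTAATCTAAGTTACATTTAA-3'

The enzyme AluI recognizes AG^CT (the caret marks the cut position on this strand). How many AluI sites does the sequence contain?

4

AGCT occurs starting at positions 27, 39, 71, 81.
AluI cuts at 4 sites.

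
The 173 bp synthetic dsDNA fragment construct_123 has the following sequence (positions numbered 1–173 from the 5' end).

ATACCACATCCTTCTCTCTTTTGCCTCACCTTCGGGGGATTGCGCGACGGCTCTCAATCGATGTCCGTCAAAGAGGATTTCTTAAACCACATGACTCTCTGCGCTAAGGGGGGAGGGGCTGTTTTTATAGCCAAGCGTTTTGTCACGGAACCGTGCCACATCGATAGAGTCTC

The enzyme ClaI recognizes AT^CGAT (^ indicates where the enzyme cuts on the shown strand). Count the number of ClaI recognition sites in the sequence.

ATCGAT occurs starting at positions 57, 160.
ClaI cuts at 2 sites.

2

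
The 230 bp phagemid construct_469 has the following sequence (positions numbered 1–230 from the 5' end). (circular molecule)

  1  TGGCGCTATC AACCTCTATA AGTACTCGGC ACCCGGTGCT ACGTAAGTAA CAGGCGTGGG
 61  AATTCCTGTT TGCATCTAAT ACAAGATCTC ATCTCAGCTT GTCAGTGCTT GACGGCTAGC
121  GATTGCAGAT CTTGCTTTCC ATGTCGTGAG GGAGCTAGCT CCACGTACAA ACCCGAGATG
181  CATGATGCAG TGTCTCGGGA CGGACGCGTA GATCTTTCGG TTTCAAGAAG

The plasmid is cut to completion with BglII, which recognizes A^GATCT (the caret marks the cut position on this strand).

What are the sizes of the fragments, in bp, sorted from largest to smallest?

BglII sites (AGATCT) start at positions 84, 127, 210.
BglII cuts after the first base of each site, so after positions 84, 127, 210.
Circular molecule, 3 cuts → 3 fragments:
  85–127 → 43 bp
  128–210 → 83 bp
  211–230 then 1–84 → 20 + 84 = 104 bp
Sorted largest to smallest: 104, 83, 43 bp.

104, 83, 43 bp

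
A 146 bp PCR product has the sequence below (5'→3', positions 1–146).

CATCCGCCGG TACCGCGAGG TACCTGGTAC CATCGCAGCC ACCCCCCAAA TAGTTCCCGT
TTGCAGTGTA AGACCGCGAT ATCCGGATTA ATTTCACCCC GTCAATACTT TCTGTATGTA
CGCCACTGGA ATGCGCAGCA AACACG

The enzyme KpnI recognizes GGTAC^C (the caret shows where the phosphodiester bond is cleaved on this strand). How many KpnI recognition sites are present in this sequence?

GGTACC occurs starting at positions 9, 19, 26.
KpnI cuts at 3 sites.

3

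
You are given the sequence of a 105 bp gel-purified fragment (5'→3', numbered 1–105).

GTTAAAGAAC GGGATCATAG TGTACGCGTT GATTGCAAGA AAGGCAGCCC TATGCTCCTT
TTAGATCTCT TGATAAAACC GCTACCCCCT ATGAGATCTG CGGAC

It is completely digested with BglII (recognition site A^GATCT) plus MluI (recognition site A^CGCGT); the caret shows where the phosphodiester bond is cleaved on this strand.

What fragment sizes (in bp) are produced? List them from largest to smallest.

BglII sites (AGATCT) start at positions 63, 94.
BglII cuts after the first base of each site, so after positions 63, 94.
The MluI site (ACGCGT) starts at position 24.
MluI cuts after the first base of each site, so after position 24.
Combined cut positions: 24, 63, 94.
Linear molecule, 3 cuts → 4 fragments:
  1–24 → 24 bp
  25–63 → 39 bp
  64–94 → 31 bp
  95–105 → 11 bp
Sorted largest to smallest: 39, 31, 24, 11 bp.

39, 31, 24, 11 bp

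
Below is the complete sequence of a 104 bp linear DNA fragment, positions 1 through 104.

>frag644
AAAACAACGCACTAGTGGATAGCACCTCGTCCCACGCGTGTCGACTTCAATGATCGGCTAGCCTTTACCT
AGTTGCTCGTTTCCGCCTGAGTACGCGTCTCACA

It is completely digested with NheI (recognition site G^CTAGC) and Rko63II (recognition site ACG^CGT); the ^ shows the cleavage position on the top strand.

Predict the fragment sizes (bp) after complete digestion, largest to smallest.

38, 36, 21, 9 bp

The NheI site (GCTAGC) starts at position 57.
NheI cuts after the first base of each site, so after position 57.
Rko63II sites (ACGCGT) start at positions 34, 93.
Rko63II cuts after base 3 of each site, so after positions 36, 95.
Combined cut positions: 36, 57, 95.
Linear molecule, 3 cuts → 4 fragments:
  1–36 → 36 bp
  37–57 → 21 bp
  58–95 → 38 bp
  96–104 → 9 bp
Sorted largest to smallest: 38, 36, 21, 9 bp.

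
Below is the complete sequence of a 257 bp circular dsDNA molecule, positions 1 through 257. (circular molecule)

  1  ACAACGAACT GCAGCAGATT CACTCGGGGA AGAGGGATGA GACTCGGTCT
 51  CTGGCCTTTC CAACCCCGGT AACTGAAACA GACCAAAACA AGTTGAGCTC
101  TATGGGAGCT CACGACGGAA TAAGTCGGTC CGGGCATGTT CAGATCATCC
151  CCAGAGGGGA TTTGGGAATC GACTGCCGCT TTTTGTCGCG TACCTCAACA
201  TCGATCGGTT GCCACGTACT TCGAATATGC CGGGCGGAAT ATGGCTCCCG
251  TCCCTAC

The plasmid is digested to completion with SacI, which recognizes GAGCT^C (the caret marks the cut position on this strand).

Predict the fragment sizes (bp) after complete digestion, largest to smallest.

246, 11 bp

SacI sites (GAGCTC) start at positions 95, 106.
SacI cuts after base 5 of each site (before the last base), so after positions 99, 110.
Circular molecule, 2 cuts → 2 fragments:
  100–110 → 11 bp
  111–257 then 1–99 → 147 + 99 = 246 bp
Sorted largest to smallest: 246, 11 bp.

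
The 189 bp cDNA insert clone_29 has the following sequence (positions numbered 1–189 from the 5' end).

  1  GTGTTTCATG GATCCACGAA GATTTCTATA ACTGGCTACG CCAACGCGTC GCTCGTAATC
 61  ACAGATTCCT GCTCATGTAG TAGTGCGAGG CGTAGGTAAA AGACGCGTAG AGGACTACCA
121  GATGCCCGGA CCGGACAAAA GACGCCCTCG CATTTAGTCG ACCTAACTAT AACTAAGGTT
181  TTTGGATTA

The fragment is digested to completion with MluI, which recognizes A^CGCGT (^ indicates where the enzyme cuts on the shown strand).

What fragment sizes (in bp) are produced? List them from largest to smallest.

MluI sites (ACGCGT) start at positions 44, 103.
MluI cuts after the first base of each site, so after positions 44, 103.
Linear molecule, 2 cuts → 3 fragments:
  1–44 → 44 bp
  45–103 → 59 bp
  104–189 → 86 bp
Sorted largest to smallest: 86, 59, 44 bp.

86, 59, 44 bp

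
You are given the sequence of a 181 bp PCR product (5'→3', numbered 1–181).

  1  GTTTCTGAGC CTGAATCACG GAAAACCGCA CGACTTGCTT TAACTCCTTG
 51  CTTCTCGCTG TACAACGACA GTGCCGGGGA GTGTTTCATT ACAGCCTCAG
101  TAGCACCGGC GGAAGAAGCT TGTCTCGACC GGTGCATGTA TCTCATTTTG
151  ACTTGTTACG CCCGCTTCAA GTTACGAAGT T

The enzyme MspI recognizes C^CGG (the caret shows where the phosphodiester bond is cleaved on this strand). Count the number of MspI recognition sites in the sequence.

3

CCGG occurs starting at positions 74, 106, 129.
MspI cuts at 3 sites.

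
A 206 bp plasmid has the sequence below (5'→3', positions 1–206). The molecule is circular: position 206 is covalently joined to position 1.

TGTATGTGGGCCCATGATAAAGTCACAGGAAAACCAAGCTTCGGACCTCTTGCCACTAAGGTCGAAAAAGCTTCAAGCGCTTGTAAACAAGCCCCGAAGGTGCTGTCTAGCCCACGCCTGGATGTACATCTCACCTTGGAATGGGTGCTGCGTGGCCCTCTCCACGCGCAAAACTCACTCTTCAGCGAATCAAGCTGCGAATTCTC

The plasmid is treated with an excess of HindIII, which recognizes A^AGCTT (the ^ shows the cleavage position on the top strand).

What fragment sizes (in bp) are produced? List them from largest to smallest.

HindIII sites (AAGCTT) start at positions 36, 68.
HindIII cuts after the first base of each site, so after positions 36, 68.
Circular molecule, 2 cuts → 2 fragments:
  37–68 → 32 bp
  69–206 then 1–36 → 138 + 36 = 174 bp
Sorted largest to smallest: 174, 32 bp.

174, 32 bp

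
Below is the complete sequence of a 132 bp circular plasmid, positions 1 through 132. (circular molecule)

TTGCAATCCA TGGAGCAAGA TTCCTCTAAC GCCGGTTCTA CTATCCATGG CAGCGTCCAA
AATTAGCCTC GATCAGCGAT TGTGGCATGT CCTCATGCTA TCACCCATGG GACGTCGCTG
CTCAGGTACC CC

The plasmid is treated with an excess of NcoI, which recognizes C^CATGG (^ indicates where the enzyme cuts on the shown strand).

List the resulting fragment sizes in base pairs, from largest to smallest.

NcoI sites (CCATGG) start at positions 8, 45, 105.
NcoI cuts after the first base of each site, so after positions 8, 45, 105.
Circular molecule, 3 cuts → 3 fragments:
  9–45 → 37 bp
  46–105 → 60 bp
  106–132 then 1–8 → 27 + 8 = 35 bp
Sorted largest to smallest: 60, 37, 35 bp.

60, 37, 35 bp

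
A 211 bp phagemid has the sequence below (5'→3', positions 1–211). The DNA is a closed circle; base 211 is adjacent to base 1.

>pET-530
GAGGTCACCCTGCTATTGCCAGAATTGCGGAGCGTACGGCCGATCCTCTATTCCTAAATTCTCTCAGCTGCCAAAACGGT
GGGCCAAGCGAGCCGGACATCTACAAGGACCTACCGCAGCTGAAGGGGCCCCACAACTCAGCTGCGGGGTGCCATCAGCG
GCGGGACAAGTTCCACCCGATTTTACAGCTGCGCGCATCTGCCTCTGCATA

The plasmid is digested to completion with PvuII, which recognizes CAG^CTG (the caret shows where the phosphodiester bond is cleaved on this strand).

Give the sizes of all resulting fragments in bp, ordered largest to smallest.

90, 52, 47, 22 bp

PvuII sites (CAGCTG) start at positions 65, 117, 139, 186.
PvuII cuts after base 3 of each site, so after positions 67, 119, 141, 188.
Circular molecule, 4 cuts → 4 fragments:
  68–119 → 52 bp
  120–141 → 22 bp
  142–188 → 47 bp
  189–211 then 1–67 → 23 + 67 = 90 bp
Sorted largest to smallest: 90, 52, 47, 22 bp.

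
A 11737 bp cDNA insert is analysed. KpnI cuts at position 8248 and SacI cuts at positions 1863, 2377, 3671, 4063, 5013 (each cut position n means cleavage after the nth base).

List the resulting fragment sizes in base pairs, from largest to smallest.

3489, 3235, 1863, 1294, 950, 514, 392 bp

Combined cut positions (sorted): 1863, 2377, 3671, 4063, 5013, 8248.
Linear molecule, 6 cuts → 7 fragments:
  1863 − 0 = 1863 bp
  2377 − 1863 = 514 bp
  3671 − 2377 = 1294 bp
  4063 − 3671 = 392 bp
  5013 − 4063 = 950 bp
  8248 − 5013 = 3235 bp
  11737 − 8248 = 3489 bp
Sorted largest to smallest: 3489, 3235, 1863, 1294, 950, 514, 392 bp.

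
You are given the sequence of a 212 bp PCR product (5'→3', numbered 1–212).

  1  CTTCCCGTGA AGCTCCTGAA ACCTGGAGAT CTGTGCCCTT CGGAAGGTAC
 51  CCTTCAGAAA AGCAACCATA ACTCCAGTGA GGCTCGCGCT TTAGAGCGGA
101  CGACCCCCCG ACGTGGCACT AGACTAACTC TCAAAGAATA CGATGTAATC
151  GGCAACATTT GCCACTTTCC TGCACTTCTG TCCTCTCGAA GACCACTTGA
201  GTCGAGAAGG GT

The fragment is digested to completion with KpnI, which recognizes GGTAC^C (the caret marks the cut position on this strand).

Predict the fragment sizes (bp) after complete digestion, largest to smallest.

The KpnI site (GGTACC) starts at position 46.
KpnI cuts after base 5 of each site (before the last base), so after position 50.
Linear molecule, 1 cut → 2 fragments:
  1–50 → 50 bp
  51–212 → 162 bp
Sorted largest to smallest: 162, 50 bp.

162, 50 bp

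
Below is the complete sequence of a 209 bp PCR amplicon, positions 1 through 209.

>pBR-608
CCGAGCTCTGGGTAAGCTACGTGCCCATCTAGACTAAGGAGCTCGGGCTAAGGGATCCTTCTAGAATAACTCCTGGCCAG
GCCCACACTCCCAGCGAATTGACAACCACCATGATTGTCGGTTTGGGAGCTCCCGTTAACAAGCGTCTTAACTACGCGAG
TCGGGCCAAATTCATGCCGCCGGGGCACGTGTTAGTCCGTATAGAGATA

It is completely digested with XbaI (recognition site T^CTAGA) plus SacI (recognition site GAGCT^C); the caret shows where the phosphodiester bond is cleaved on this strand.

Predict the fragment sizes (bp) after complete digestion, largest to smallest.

78, 71, 21, 17, 15, 7 bp

XbaI sites (TCTAGA) start at positions 28, 60.
XbaI cuts after the first base of each site, so after positions 28, 60.
SacI sites (GAGCTC) start at positions 3, 39, 127.
SacI cuts after base 5 of each site (before the last base), so after positions 7, 43, 131.
Combined cut positions: 7, 28, 43, 60, 131.
Linear molecule, 5 cuts → 6 fragments:
  1–7 → 7 bp
  8–28 → 21 bp
  29–43 → 15 bp
  44–60 → 17 bp
  61–131 → 71 bp
  132–209 → 78 bp
Sorted largest to smallest: 78, 71, 21, 17, 15, 7 bp.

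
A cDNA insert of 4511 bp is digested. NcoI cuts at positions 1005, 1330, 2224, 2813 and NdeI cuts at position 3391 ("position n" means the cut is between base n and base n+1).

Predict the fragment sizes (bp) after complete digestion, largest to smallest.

1120, 1005, 894, 589, 578, 325 bp

Combined cut positions (sorted): 1005, 1330, 2224, 2813, 3391.
Linear molecule, 5 cuts → 6 fragments:
  1005 − 0 = 1005 bp
  1330 − 1005 = 325 bp
  2224 − 1330 = 894 bp
  2813 − 2224 = 589 bp
  3391 − 2813 = 578 bp
  4511 − 3391 = 1120 bp
Sorted largest to smallest: 1120, 1005, 894, 589, 578, 325 bp.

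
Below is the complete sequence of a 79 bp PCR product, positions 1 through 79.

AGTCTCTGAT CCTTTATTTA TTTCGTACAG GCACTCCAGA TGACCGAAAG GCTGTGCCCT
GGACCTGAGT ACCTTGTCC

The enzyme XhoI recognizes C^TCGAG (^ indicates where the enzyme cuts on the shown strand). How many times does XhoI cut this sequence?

No occurrence of CTCGAG is present in the sequence.
XhoI does not cut: 0 sites.

0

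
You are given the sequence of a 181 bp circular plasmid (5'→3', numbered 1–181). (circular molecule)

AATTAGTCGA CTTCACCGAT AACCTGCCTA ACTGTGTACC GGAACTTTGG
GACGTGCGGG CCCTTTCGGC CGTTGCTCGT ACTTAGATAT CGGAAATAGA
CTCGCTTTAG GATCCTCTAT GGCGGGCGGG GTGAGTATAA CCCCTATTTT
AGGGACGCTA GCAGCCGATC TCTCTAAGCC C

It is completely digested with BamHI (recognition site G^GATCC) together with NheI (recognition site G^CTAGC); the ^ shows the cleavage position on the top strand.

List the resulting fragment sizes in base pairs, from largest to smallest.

The BamHI site (GGATCC) starts at position 110.
BamHI cuts after the first base of each site, so after position 110.
The NheI site (GCTAGC) starts at position 157.
NheI cuts after the first base of each site, so after position 157.
Combined cut positions: 110, 157.
Circular molecule, 2 cuts → 2 fragments:
  111–157 → 47 bp
  158–181 then 1–110 → 24 + 110 = 134 bp
Sorted largest to smallest: 134, 47 bp.

134, 47 bp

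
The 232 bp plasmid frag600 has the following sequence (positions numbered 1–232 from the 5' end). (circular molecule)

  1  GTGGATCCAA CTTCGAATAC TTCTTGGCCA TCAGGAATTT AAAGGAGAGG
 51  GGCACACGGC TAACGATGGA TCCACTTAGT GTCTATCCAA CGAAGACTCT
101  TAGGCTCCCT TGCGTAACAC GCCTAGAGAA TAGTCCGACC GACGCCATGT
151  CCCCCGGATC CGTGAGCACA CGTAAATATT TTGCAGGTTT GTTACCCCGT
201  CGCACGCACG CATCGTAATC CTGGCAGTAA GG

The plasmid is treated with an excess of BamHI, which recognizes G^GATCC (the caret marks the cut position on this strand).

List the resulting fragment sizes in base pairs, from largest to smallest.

88, 79, 65 bp

BamHI sites (GGATCC) start at positions 3, 68, 156.
BamHI cuts after the first base of each site, so after positions 3, 68, 156.
Circular molecule, 3 cuts → 3 fragments:
  4–68 → 65 bp
  69–156 → 88 bp
  157–232 then 1–3 → 76 + 3 = 79 bp
Sorted largest to smallest: 88, 79, 65 bp.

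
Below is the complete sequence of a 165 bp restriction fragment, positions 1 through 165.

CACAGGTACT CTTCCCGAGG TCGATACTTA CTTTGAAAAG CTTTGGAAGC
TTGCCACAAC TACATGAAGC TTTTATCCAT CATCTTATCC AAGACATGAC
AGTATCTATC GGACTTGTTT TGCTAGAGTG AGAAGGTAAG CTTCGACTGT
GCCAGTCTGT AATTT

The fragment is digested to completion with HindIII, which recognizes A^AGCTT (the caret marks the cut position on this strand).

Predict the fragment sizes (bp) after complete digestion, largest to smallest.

HindIII sites (AAGCTT) start at positions 38, 47, 67, 138.
HindIII cuts after the first base of each site, so after positions 38, 47, 67, 138.
Linear molecule, 4 cuts → 5 fragments:
  1–38 → 38 bp
  39–47 → 9 bp
  48–67 → 20 bp
  68–138 → 71 bp
  139–165 → 27 bp
Sorted largest to smallest: 71, 38, 27, 20, 9 bp.

71, 38, 27, 20, 9 bp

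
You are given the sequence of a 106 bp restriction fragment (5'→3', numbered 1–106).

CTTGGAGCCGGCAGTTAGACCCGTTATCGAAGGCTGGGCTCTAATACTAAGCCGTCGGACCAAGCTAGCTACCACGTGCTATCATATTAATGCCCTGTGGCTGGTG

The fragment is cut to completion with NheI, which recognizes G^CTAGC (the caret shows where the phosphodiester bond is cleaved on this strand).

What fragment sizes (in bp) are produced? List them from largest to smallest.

64, 42 bp

The NheI site (GCTAGC) starts at position 64.
NheI cuts after the first base of each site, so after position 64.
Linear molecule, 1 cut → 2 fragments:
  1–64 → 64 bp
  65–106 → 42 bp
Sorted largest to smallest: 64, 42 bp.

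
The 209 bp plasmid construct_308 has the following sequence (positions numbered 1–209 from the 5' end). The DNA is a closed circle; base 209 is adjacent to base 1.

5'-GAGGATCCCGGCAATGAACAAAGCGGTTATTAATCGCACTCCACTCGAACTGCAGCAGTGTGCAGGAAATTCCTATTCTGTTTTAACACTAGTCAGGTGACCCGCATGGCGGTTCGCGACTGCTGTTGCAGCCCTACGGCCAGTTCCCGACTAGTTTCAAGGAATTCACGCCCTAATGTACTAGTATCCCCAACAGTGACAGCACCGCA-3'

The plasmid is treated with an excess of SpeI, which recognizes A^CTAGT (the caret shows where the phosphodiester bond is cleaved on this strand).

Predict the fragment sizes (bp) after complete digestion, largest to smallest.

117, 62, 30 bp

SpeI sites (ACTAGT) start at positions 88, 150, 180.
SpeI cuts after the first base of each site, so after positions 88, 150, 180.
Circular molecule, 3 cuts → 3 fragments:
  89–150 → 62 bp
  151–180 → 30 bp
  181–209 then 1–88 → 29 + 88 = 117 bp
Sorted largest to smallest: 117, 62, 30 bp.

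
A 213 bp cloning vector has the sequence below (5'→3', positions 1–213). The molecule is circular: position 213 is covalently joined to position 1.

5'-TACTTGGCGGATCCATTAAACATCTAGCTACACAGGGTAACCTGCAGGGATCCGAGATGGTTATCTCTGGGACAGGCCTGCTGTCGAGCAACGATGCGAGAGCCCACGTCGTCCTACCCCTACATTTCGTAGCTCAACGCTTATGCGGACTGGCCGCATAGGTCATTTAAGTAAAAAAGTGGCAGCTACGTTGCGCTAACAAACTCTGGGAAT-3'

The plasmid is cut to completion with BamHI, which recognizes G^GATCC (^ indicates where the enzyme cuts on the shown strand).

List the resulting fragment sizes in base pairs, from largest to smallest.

174, 39 bp

BamHI sites (GGATCC) start at positions 9, 48.
BamHI cuts after the first base of each site, so after positions 9, 48.
Circular molecule, 2 cuts → 2 fragments:
  10–48 → 39 bp
  49–213 then 1–9 → 165 + 9 = 174 bp
Sorted largest to smallest: 174, 39 bp.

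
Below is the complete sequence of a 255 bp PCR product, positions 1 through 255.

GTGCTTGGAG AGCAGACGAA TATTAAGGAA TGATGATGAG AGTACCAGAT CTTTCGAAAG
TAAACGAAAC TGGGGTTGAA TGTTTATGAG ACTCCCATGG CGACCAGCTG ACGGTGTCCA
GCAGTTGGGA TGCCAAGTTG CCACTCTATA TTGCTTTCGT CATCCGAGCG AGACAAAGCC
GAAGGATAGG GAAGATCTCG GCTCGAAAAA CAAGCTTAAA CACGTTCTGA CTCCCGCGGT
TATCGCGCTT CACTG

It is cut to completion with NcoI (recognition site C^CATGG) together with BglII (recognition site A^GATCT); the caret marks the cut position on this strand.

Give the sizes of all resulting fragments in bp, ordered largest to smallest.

The NcoI site (CCATGG) starts at position 95.
NcoI cuts after the first base of each site, so after position 95.
BglII sites (AGATCT) start at positions 47, 193.
BglII cuts after the first base of each site, so after positions 47, 193.
Combined cut positions: 47, 95, 193.
Linear molecule, 3 cuts → 4 fragments:
  1–47 → 47 bp
  48–95 → 48 bp
  96–193 → 98 bp
  194–255 → 62 bp
Sorted largest to smallest: 98, 62, 48, 47 bp.

98, 62, 48, 47 bp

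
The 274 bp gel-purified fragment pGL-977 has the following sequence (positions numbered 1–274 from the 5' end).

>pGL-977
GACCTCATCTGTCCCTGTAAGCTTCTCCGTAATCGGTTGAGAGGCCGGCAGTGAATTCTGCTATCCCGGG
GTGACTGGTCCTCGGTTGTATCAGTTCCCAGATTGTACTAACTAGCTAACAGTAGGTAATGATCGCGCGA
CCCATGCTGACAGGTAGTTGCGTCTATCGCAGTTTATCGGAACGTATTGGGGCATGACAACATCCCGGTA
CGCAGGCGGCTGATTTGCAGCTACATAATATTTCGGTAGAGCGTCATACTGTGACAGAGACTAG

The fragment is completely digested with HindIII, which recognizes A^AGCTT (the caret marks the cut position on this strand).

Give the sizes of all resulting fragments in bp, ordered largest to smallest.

The HindIII site (AAGCTT) starts at position 19.
HindIII cuts after the first base of each site, so after position 19.
Linear molecule, 1 cut → 2 fragments:
  1–19 → 19 bp
  20–274 → 255 bp
Sorted largest to smallest: 255, 19 bp.

255, 19 bp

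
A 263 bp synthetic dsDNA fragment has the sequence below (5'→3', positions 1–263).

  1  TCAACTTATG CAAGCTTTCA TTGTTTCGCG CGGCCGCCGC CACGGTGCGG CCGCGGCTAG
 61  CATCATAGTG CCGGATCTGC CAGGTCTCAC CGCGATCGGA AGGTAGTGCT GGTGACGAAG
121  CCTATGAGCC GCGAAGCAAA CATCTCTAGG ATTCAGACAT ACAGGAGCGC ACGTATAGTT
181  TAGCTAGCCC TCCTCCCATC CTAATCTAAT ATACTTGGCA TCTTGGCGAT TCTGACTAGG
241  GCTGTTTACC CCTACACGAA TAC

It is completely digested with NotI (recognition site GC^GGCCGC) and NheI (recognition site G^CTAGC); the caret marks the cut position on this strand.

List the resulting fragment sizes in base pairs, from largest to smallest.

127, 80, 31, 17, 8 bp

NotI sites (GCGGCCGC) start at positions 30, 47.
NotI cuts after base 2 of each site, so after positions 31, 48.
NheI sites (GCTAGC) start at positions 56, 183.
NheI cuts after the first base of each site, so after positions 56, 183.
Combined cut positions: 31, 48, 56, 183.
Linear molecule, 4 cuts → 5 fragments:
  1–31 → 31 bp
  32–48 → 17 bp
  49–56 → 8 bp
  57–183 → 127 bp
  184–263 → 80 bp
Sorted largest to smallest: 127, 80, 31, 17, 8 bp.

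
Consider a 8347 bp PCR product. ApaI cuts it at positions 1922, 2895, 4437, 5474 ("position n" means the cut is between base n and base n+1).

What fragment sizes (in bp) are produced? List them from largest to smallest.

2873, 1922, 1542, 1037, 973 bp

Linear molecule, 4 cuts → 5 fragments:
  1922 − 0 = 1922 bp
  2895 − 1922 = 973 bp
  4437 − 2895 = 1542 bp
  5474 − 4437 = 1037 bp
  8347 − 5474 = 2873 bp
Sorted largest to smallest: 2873, 1922, 1542, 1037, 973 bp.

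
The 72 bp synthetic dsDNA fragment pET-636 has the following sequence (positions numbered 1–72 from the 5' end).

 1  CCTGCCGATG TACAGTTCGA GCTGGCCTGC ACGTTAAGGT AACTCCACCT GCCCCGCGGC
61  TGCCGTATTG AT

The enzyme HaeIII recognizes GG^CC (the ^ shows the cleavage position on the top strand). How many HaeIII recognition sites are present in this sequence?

1

GGCC occurs starting at position 24.
HaeIII cuts at 1 site.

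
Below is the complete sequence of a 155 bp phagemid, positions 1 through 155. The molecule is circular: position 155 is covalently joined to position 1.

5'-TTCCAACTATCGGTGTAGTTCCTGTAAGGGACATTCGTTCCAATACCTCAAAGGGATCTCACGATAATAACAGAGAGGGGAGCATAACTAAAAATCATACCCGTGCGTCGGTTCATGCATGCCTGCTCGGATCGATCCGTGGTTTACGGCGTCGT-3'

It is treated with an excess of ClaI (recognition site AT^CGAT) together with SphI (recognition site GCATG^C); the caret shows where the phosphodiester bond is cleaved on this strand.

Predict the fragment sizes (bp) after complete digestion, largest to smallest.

The ClaI site (ATCGAT) starts at position 131.
ClaI cuts after base 2 of each site, so after position 132.
The SphI site (GCATGC) starts at position 117.
SphI cuts after base 5 of each site (before the last base), so after position 121.
Combined cut positions: 121, 132.
Circular molecule, 2 cuts → 2 fragments:
  122–132 → 11 bp
  133–155 then 1–121 → 23 + 121 = 144 bp
Sorted largest to smallest: 144, 11 bp.

144, 11 bp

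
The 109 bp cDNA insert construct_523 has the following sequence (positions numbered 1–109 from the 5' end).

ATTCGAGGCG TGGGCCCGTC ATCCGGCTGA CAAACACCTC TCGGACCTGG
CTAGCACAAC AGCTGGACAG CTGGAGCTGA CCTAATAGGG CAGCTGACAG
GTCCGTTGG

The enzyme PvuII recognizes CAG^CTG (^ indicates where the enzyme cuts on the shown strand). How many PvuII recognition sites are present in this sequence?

3

CAGCTG occurs starting at positions 60, 68, 91.
PvuII cuts at 3 sites.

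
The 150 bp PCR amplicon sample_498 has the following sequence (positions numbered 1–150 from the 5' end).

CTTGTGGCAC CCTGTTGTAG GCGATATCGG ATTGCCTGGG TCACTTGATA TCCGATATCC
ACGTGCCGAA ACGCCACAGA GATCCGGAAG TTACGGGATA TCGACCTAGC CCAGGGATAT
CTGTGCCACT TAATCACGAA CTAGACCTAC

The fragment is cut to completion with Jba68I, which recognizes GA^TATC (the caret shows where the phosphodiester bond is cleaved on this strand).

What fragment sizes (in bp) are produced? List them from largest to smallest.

43, 33, 24, 24, 19, 7 bp

Jba68I sites (GATATC) start at positions 23, 47, 54, 97, 116.
Jba68I cuts after base 2 of each site, so after positions 24, 48, 55, 98, 117.
Linear molecule, 5 cuts → 6 fragments:
  1–24 → 24 bp
  25–48 → 24 bp
  49–55 → 7 bp
  56–98 → 43 bp
  99–117 → 19 bp
  118–150 → 33 bp
Sorted largest to smallest: 43, 33, 24, 24, 19, 7 bp.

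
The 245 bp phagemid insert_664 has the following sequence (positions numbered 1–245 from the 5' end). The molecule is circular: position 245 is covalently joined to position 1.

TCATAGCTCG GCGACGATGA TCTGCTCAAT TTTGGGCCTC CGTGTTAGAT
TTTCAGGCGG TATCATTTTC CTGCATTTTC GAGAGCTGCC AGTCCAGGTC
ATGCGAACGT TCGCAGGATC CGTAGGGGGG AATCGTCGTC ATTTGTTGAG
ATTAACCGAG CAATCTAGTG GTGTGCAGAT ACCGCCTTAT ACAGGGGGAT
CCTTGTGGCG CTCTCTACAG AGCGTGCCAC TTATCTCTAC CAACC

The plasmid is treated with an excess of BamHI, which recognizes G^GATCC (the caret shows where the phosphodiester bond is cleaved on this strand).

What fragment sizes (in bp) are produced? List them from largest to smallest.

BamHI sites (GGATCC) start at positions 116, 197.
BamHI cuts after the first base of each site, so after positions 116, 197.
Circular molecule, 2 cuts → 2 fragments:
  117–197 → 81 bp
  198–245 then 1–116 → 48 + 116 = 164 bp
Sorted largest to smallest: 164, 81 bp.

164, 81 bp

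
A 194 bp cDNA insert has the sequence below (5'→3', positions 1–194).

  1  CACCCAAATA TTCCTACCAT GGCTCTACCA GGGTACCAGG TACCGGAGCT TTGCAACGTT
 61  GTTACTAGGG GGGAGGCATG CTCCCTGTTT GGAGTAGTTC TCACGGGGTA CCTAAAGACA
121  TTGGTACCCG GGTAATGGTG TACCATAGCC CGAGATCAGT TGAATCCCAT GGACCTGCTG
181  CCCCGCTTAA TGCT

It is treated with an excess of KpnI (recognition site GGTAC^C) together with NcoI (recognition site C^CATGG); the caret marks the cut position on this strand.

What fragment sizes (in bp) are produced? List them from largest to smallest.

KpnI sites (GGTACC) start at positions 32, 39, 107, 123.
KpnI cuts after base 5 of each site (before the last base), so after positions 36, 43, 111, 127.
NcoI sites (CCATGG) start at positions 17, 167.
NcoI cuts after the first base of each site, so after positions 17, 167.
Combined cut positions: 17, 36, 43, 111, 127, 167.
Linear molecule, 6 cuts → 7 fragments:
  1–17 → 17 bp
  18–36 → 19 bp
  37–43 → 7 bp
  44–111 → 68 bp
  112–127 → 16 bp
  128–167 → 40 bp
  168–194 → 27 bp
Sorted largest to smallest: 68, 40, 27, 19, 17, 16, 7 bp.

68, 40, 27, 19, 17, 16, 7 bp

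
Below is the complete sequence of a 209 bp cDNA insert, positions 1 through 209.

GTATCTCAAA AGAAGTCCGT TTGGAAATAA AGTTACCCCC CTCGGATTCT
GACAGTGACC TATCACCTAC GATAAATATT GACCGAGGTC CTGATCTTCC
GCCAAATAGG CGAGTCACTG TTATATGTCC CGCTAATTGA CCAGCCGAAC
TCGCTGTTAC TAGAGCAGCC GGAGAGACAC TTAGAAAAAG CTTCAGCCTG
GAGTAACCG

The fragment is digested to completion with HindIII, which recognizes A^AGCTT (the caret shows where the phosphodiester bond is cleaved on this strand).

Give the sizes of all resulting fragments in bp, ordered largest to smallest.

188, 21 bp

The HindIII site (AAGCTT) starts at position 188.
HindIII cuts after the first base of each site, so after position 188.
Linear molecule, 1 cut → 2 fragments:
  1–188 → 188 bp
  189–209 → 21 bp
Sorted largest to smallest: 188, 21 bp.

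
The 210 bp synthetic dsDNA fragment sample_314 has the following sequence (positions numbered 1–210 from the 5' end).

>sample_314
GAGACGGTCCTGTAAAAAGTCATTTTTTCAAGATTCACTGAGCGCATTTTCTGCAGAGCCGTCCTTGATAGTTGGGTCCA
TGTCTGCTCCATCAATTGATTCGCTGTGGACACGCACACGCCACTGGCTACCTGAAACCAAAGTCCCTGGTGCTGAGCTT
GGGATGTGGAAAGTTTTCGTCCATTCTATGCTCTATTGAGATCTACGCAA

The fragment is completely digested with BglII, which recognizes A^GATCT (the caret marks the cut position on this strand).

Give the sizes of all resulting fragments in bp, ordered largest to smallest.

199, 11 bp

The BglII site (AGATCT) starts at position 199.
BglII cuts after the first base of each site, so after position 199.
Linear molecule, 1 cut → 2 fragments:
  1–199 → 199 bp
  200–210 → 11 bp
Sorted largest to smallest: 199, 11 bp.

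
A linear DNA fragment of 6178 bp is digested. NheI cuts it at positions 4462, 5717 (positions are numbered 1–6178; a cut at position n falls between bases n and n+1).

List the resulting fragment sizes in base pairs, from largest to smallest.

4462, 1255, 461 bp

Linear molecule, 2 cuts → 3 fragments:
  4462 − 0 = 4462 bp
  5717 − 4462 = 1255 bp
  6178 − 5717 = 461 bp
Sorted largest to smallest: 4462, 1255, 461 bp.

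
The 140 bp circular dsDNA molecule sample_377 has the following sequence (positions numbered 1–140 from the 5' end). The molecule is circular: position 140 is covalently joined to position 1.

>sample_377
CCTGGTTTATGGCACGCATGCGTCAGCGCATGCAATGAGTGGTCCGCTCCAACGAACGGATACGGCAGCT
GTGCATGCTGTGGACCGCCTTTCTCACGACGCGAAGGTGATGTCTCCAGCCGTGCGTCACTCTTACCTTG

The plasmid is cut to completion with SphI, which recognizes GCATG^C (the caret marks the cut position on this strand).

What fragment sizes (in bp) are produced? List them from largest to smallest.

SphI sites (GCATGC) start at positions 16, 28, 73.
SphI cuts after base 5 of each site (before the last base), so after positions 20, 32, 77.
Circular molecule, 3 cuts → 3 fragments:
  21–32 → 12 bp
  33–77 → 45 bp
  78–140 then 1–20 → 63 + 20 = 83 bp
Sorted largest to smallest: 83, 45, 12 bp.

83, 45, 12 bp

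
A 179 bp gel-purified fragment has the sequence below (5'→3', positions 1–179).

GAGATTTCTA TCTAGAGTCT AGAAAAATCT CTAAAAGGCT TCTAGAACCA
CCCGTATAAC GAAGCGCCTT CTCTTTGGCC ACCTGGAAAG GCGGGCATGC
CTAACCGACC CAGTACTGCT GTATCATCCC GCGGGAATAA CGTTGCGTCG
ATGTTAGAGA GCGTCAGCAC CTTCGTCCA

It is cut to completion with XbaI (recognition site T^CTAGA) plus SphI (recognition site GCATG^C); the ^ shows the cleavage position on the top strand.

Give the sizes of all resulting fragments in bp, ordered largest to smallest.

XbaI sites (TCTAGA) start at positions 11, 18, 41.
XbaI cuts after the first base of each site, so after positions 11, 18, 41.
The SphI site (GCATGC) starts at position 95.
SphI cuts after base 5 of each site (before the last base), so after position 99.
Combined cut positions: 11, 18, 41, 99.
Linear molecule, 4 cuts → 5 fragments:
  1–11 → 11 bp
  12–18 → 7 bp
  19–41 → 23 bp
  42–99 → 58 bp
  100–179 → 80 bp
Sorted largest to smallest: 80, 58, 23, 11, 7 bp.

80, 58, 23, 11, 7 bp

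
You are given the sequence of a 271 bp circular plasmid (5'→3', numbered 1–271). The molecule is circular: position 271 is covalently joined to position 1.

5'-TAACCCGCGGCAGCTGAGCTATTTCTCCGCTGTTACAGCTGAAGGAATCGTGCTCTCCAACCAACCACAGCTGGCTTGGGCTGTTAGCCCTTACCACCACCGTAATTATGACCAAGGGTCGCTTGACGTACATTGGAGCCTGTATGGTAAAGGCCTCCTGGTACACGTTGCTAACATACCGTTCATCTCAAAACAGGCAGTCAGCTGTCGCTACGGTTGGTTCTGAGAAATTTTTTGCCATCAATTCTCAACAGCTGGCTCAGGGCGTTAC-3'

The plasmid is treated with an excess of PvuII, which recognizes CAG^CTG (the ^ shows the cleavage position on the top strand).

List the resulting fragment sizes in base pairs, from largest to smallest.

134, 50, 32, 30, 25 bp

PvuII sites (CAGCTG) start at positions 11, 36, 68, 202, 252.
PvuII cuts after base 3 of each site, so after positions 13, 38, 70, 204, 254.
Circular molecule, 5 cuts → 5 fragments:
  14–38 → 25 bp
  39–70 → 32 bp
  71–204 → 134 bp
  205–254 → 50 bp
  255–271 then 1–13 → 17 + 13 = 30 bp
Sorted largest to smallest: 134, 50, 32, 30, 25 bp.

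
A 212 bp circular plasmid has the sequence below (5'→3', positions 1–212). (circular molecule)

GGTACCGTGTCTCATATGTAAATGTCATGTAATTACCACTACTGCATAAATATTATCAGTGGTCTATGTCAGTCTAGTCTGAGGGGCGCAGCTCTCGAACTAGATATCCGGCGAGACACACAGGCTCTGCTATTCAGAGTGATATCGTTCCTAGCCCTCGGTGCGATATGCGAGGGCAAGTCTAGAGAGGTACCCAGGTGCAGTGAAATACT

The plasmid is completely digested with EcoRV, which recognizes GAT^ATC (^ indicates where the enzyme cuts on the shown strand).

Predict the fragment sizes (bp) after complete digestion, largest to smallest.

174, 38 bp

EcoRV sites (GATATC) start at positions 103, 141.
EcoRV cuts after base 3 of each site, so after positions 105, 143.
Circular molecule, 2 cuts → 2 fragments:
  106–143 → 38 bp
  144–212 then 1–105 → 69 + 105 = 174 bp
Sorted largest to smallest: 174, 38 bp.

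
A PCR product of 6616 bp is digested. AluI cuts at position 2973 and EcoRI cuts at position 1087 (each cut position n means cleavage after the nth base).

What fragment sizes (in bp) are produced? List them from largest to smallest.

3643, 1886, 1087 bp

Combined cut positions (sorted): 1087, 2973.
Linear molecule, 2 cuts → 3 fragments:
  1087 − 0 = 1087 bp
  2973 − 1087 = 1886 bp
  6616 − 2973 = 3643 bp
Sorted largest to smallest: 3643, 1886, 1087 bp.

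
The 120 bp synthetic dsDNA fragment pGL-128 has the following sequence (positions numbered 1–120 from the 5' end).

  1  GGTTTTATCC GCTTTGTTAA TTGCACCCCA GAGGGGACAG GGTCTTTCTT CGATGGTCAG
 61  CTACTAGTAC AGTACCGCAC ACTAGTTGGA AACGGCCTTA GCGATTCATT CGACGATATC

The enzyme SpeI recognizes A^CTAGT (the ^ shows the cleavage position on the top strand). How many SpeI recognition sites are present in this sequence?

2

ACTAGT occurs starting at positions 63, 81.
SpeI cuts at 2 sites.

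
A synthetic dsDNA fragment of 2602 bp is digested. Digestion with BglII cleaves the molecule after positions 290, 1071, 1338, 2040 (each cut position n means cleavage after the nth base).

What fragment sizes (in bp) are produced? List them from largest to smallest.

781, 702, 562, 290, 267 bp

Linear molecule, 4 cuts → 5 fragments:
  290 − 0 = 290 bp
  1071 − 290 = 781 bp
  1338 − 1071 = 267 bp
  2040 − 1338 = 702 bp
  2602 − 2040 = 562 bp
Sorted largest to smallest: 781, 702, 562, 290, 267 bp.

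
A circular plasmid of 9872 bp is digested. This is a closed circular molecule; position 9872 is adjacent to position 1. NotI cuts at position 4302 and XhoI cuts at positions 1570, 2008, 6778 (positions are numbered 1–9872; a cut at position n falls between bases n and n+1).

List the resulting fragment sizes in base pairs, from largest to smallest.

Combined cut positions (sorted): 1570, 2008, 4302, 6778.
Circular molecule, 4 cuts → 4 fragments:
  2008 − 1570 = 438 bp
  4302 − 2008 = 2294 bp
  6778 − 4302 = 2476 bp
  wrap: 9872 − 6778 + 1570 = 4664 bp
Sorted largest to smallest: 4664, 2476, 2294, 438 bp.

4664, 2476, 2294, 438 bp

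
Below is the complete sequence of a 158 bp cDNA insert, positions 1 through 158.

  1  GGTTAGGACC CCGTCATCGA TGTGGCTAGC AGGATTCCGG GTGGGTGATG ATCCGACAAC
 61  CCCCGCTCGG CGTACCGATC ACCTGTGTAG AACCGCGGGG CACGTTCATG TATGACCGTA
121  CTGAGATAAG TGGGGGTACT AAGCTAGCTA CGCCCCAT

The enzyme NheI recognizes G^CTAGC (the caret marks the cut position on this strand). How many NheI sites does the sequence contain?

GCTAGC occurs starting at positions 25, 143.
NheI cuts at 2 sites.

2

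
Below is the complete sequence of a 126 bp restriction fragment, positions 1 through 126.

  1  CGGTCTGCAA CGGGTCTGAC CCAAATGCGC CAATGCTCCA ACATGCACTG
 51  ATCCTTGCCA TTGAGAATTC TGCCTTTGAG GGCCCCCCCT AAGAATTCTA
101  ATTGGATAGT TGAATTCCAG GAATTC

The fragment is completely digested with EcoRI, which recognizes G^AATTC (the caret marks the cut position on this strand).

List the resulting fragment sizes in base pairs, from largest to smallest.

65, 28, 19, 9, 5 bp

EcoRI sites (GAATTC) start at positions 65, 93, 112, 121.
EcoRI cuts after the first base of each site, so after positions 65, 93, 112, 121.
Linear molecule, 4 cuts → 5 fragments:
  1–65 → 65 bp
  66–93 → 28 bp
  94–112 → 19 bp
  113–121 → 9 bp
  122–126 → 5 bp
Sorted largest to smallest: 65, 28, 19, 9, 5 bp.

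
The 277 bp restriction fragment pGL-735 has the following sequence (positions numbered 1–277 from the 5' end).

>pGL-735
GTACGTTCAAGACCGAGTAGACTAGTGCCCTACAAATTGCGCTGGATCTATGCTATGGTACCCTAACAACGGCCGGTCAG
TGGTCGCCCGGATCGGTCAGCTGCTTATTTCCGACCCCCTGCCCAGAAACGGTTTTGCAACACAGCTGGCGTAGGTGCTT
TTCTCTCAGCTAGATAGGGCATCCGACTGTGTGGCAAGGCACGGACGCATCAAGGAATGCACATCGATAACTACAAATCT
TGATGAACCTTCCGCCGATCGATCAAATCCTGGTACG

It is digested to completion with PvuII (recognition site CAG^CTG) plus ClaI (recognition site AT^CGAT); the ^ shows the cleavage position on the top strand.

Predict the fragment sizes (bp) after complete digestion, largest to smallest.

PvuII sites (CAGCTG) start at positions 98, 143.
PvuII cuts after base 3 of each site, so after positions 100, 145.
ClaI sites (ATCGAT) start at positions 223, 258.
ClaI cuts after base 2 of each site, so after positions 224, 259.
Combined cut positions: 100, 145, 224, 259.
Linear molecule, 4 cuts → 5 fragments:
  1–100 → 100 bp
  101–145 → 45 bp
  146–224 → 79 bp
  225–259 → 35 bp
  260–277 → 18 bp
Sorted largest to smallest: 100, 79, 45, 35, 18 bp.

100, 79, 45, 35, 18 bp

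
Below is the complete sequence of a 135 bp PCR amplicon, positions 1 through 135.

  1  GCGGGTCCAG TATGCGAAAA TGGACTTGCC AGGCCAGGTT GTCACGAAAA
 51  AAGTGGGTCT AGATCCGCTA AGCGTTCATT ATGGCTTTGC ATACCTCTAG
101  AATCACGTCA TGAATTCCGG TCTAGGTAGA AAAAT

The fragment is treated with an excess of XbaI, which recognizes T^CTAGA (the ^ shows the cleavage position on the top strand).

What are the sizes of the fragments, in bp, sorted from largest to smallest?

XbaI sites (TCTAGA) start at positions 58, 96.
XbaI cuts after the first base of each site, so after positions 58, 96.
Linear molecule, 2 cuts → 3 fragments:
  1–58 → 58 bp
  59–96 → 38 bp
  97–135 → 39 bp
Sorted largest to smallest: 58, 39, 38 bp.

58, 39, 38 bp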